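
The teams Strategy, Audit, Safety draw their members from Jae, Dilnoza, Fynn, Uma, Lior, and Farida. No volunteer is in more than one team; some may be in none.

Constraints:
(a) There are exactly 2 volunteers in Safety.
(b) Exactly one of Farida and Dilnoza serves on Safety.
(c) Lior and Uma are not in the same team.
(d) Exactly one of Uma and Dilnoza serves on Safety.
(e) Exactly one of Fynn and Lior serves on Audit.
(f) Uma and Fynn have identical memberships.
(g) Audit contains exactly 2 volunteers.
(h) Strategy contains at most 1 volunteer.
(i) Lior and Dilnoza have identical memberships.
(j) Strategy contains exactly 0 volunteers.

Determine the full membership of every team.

Strategy = {}; Audit = {Fynn, Uma}; Safety = {Dilnoza, Lior}

(j): Strategy already has 0, so the rest are out.
Suppose Jae ∈ Audit: no assignment then satisfies all the clues, so Jae ∉ Audit.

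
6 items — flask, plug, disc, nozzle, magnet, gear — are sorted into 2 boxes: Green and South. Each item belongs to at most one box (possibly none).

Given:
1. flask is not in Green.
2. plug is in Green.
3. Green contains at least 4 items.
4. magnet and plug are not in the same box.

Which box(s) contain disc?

From (1): flask ∉ Green.
From (2): plug ∈ Green.
(4): magnet ∉ Green.
(3): only 4 candidates remain for Green, so all are in.

disc: Green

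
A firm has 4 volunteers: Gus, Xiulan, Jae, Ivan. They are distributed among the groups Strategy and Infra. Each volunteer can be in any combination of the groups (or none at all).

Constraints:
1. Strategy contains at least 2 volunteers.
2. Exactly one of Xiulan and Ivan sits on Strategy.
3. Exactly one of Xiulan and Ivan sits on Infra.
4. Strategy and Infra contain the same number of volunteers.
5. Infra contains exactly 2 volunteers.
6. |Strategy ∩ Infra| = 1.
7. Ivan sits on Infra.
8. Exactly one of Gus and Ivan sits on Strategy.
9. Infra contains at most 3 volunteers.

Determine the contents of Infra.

Infra = {Gus, Ivan}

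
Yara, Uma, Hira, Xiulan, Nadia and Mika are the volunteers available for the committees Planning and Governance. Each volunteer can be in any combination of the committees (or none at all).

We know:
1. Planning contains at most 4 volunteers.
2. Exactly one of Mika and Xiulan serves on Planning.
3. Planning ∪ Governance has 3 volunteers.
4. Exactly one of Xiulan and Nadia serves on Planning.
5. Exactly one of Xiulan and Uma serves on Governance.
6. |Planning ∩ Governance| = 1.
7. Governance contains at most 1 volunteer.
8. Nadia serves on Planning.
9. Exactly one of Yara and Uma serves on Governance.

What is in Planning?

Planning = {Mika, Nadia, Uma}

From (8): Nadia ∈ Planning.
(4) (exactly one): Xiulan ∉ Planning.
(2) (exactly one): Mika ∈ Planning.
Suppose Yara ∈ Planning: no assignment then satisfies all the clues, so Yara ∉ Planning.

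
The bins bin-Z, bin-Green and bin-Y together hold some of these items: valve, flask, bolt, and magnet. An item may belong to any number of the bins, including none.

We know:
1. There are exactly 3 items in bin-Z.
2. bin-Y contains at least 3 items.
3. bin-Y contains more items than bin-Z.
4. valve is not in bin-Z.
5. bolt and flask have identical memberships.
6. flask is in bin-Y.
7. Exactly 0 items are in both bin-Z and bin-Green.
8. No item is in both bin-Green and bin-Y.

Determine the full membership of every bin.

bin-Z = {bolt, flask, magnet}; bin-Green = {}; bin-Y = {bolt, flask, magnet, valve}

From (4): valve ∉ bin-Z.
From (6): flask ∈ bin-Y.
(1): only 3 candidates remain for bin-Z, so all are in.
(5): bolt matches flask: bolt ∈ bin-Y.
(8) (disjoint): flask ∉ bin-Green.
(8) (disjoint): bolt ∉ bin-Green.
Suppose valve ∈ bin-Green: no assignment then satisfies all the clues, so valve ∉ bin-Green.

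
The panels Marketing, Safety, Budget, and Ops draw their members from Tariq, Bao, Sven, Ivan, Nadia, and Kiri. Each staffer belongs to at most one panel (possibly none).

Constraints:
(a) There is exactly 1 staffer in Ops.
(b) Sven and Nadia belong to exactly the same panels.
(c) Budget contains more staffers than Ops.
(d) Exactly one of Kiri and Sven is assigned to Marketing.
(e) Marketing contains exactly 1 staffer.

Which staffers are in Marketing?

Marketing = {Kiri}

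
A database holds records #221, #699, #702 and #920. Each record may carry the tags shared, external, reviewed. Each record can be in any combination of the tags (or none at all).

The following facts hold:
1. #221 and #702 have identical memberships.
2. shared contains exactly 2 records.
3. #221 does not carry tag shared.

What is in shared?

shared = {#699, #920}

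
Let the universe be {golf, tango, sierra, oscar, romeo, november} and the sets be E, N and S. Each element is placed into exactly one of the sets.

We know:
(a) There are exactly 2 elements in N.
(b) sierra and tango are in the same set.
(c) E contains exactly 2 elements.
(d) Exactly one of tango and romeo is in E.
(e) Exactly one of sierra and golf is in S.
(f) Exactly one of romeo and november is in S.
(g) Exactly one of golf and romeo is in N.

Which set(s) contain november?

november: S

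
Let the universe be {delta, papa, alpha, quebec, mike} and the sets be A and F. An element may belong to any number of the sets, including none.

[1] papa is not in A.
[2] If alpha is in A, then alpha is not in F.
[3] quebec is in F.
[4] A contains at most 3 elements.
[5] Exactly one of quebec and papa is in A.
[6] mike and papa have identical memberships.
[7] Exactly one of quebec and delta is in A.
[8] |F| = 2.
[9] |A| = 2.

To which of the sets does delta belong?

From (1): papa ∉ A.
From (3): quebec ∈ F.
(5) (exactly one): quebec ∈ A.
(6): mike matches papa: mike ∉ A.
(7) (exactly one): delta ∉ A.
(9): only 2 candidates remain for A, so all are in.
(2): alpha ∉ F.
Suppose delta ∉ F: no assignment then satisfies all the clues, so delta ∈ F.

delta: F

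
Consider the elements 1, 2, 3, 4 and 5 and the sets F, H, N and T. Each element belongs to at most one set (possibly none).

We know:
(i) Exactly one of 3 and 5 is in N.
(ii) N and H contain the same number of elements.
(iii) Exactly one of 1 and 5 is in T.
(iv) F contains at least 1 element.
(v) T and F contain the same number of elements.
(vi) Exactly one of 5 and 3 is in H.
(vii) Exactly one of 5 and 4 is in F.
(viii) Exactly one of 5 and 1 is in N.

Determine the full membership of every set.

F = {4}; H = {3}; N = {5}; T = {1}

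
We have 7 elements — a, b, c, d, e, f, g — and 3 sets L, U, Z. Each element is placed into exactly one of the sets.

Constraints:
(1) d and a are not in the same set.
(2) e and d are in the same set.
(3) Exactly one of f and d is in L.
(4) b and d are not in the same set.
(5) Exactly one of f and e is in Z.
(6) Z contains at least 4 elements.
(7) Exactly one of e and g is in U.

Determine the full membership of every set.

L = {d, e}; U = {g}; Z = {a, b, c, f}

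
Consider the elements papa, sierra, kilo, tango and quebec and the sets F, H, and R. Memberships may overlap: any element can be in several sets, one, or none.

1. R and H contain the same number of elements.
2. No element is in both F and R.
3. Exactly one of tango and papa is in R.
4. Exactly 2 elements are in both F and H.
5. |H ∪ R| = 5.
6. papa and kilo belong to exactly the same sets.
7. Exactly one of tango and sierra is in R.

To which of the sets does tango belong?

tango: F, H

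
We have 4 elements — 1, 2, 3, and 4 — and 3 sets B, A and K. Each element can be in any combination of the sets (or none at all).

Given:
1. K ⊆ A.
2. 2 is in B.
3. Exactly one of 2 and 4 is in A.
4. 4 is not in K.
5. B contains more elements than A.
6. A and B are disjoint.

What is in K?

K = {}

From (2): 2 ∈ B.
From (4): 4 ∉ K.
(6) (disjoint): 2 ∉ A.
(1) contrapositive: 2 ∉ K.
(3) (exactly one): 4 ∈ A.
(6) (disjoint): 4 ∉ B.
Suppose 1 ∈ K: no assignment then satisfies all the clues, so 1 ∉ K.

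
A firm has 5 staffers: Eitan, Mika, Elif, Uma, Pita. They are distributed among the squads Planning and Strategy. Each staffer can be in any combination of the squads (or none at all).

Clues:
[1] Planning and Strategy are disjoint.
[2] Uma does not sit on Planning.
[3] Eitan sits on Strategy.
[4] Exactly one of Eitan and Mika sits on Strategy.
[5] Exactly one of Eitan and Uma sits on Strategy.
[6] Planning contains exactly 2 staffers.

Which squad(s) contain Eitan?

From (2): Uma ∉ Planning.
From (3): Eitan ∈ Strategy.
(1) (disjoint): Eitan ∉ Planning.
(4) (exactly one): Mika ∉ Strategy.
(5) (exactly one): Uma ∉ Strategy.

Eitan: Strategy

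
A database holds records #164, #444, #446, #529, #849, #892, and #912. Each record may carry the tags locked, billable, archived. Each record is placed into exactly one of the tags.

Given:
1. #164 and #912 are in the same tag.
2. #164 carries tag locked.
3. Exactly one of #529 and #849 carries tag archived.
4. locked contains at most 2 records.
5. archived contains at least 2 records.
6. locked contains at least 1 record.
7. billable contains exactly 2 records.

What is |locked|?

2

From (2): #164 ∈ locked.
(1): #912 matches #164: #912 ∈ locked.
(4): locked already has 2, so the rest are out.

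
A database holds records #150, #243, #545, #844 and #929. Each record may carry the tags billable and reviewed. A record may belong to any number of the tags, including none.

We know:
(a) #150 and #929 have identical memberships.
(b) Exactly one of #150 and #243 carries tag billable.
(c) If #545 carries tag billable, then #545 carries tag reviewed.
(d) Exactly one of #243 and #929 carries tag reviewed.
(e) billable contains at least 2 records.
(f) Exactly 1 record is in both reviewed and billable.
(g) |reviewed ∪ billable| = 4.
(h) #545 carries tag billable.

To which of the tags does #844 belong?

#844: none

From (h): #545 ∈ billable.
(c): #545 ∈ reviewed.
Suppose #844 ∈ billable: no assignment then satisfies all the clues, so #844 ∉ billable.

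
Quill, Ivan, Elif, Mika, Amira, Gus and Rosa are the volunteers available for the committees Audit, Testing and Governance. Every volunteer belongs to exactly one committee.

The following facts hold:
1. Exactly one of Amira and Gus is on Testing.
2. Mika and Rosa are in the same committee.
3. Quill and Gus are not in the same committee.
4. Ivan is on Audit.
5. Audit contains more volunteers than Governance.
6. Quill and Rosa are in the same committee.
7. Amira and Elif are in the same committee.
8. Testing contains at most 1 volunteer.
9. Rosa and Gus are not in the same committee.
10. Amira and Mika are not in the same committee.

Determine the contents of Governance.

Governance = {Amira, Elif}

From (4): Ivan ∈ Audit.
Suppose Quill ∈ Governance: no assignment then satisfies all the clues, so Quill ∉ Governance.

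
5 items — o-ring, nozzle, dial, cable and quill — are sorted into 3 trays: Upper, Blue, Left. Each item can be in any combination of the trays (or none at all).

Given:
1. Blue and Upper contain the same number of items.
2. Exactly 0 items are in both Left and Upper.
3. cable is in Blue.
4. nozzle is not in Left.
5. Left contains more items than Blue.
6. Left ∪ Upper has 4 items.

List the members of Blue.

Blue = {cable}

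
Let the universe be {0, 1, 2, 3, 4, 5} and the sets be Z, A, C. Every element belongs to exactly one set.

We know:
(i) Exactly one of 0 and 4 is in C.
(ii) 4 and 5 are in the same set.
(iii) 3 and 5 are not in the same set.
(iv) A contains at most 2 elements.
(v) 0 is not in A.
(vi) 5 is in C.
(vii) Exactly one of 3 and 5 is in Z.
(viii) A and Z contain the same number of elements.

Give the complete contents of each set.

Z = {0, 3}; A = {1, 2}; C = {4, 5}

From (v): 0 ∉ A.
From (vi): 5 ∈ C.
(ii): 4 matches 5: 4 ∉ Z.
(ii): 4 matches 5: 4 ∉ A.
(ii): 4 matches 5: 4 ∈ C.
(iii): 3 ∉ C.
(vii) (exactly one): 3 ∈ Z.
(i) (exactly one): 0 ∉ C.
Only one set left: 0 ∈ Z.
Suppose 1 ∈ Z: no assignment then satisfies all the clues, so 1 ∉ Z.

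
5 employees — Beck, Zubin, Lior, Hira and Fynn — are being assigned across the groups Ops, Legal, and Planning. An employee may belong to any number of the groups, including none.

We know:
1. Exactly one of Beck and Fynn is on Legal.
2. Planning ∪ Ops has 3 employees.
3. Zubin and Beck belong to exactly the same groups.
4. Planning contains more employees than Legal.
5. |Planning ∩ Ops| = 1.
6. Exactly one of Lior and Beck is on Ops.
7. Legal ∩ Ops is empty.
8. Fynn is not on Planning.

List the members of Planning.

Planning = {Beck, Lior, Zubin}

From (8): Fynn ∉ Planning.
Suppose Beck ∉ Planning: no assignment then satisfies all the clues, so Beck ∈ Planning.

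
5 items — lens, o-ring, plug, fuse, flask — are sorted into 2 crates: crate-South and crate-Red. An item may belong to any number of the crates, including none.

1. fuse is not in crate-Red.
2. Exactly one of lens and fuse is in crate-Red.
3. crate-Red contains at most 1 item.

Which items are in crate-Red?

crate-Red = {lens}

From (1): fuse ∉ crate-Red.
(2) (exactly one): lens ∈ crate-Red.
(3): crate-Red already has 1, so the rest are out.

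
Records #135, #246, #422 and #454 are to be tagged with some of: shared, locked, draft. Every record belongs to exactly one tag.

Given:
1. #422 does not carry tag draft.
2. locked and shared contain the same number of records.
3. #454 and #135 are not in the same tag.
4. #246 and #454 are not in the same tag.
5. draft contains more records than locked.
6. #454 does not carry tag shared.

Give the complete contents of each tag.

From (1): #422 ∉ draft.
From (6): #454 ∉ shared.
Suppose #135 ∈ shared: no assignment then satisfies all the clues, so #135 ∉ shared.

shared = {#422}; locked = {#454}; draft = {#135, #246}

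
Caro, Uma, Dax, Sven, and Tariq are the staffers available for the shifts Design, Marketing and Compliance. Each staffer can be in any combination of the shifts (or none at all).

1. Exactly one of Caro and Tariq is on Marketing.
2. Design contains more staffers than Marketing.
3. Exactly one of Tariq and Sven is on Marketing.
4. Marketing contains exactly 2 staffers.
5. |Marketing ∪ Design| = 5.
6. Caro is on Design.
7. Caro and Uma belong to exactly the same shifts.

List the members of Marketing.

Marketing = {Dax, Tariq}

From (6): Caro ∈ Design.
(7): Uma matches Caro: Uma ∈ Design.
Suppose Caro ∈ Marketing: no assignment then satisfies all the clues, so Caro ∉ Marketing.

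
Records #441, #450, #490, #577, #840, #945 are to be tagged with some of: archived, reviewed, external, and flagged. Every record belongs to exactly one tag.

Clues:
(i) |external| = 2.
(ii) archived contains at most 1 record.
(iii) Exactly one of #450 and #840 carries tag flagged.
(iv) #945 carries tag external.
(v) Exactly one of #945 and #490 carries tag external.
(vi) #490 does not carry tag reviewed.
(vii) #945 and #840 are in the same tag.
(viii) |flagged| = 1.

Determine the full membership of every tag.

From (iv): #945 ∈ external.
From (vi): #490 ∉ reviewed.
(v) (exactly one): #490 ∉ external.
(vii): #840 matches #945: #840 ∉ archived.
(vii): #840 matches #945: #840 ∉ reviewed.
(vii): #840 matches #945: #840 ∈ external.
(i): external already has 2, so the rest are out.
(iii) (exactly one): #450 ∈ flagged.
(viii): flagged already has 1, so the rest are out.
Only one tag left: #490 ∈ archived.
(ii): archived already has 1, so the rest are out.
Only one tag left: #577 ∈ reviewed.

archived = {#490}; reviewed = {#441, #577}; external = {#840, #945}; flagged = {#450}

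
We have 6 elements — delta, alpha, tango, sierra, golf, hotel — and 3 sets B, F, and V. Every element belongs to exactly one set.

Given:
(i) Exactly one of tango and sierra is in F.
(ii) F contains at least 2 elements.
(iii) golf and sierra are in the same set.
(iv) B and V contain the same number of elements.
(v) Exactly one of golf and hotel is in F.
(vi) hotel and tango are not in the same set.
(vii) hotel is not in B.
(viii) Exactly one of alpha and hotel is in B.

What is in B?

B = {alpha, tango}

From (vii): hotel ∉ B.
(viii) (exactly one): alpha ∈ B.
Suppose delta ∈ B: no assignment then satisfies all the clues, so delta ∉ B.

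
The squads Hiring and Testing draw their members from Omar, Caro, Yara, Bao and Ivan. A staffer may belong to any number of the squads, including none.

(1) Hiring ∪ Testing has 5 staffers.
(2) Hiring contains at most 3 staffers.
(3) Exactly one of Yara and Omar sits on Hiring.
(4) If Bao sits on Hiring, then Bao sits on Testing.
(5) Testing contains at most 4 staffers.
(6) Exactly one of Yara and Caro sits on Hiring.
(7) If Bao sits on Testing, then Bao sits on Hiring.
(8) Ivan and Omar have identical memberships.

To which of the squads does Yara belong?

Yara: Hiring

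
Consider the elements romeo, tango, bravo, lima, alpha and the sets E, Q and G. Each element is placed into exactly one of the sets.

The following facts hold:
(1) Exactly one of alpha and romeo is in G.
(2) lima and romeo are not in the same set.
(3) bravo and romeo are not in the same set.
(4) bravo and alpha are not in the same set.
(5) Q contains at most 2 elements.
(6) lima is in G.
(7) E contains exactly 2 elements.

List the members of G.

From (6): lima ∈ G.
(2): romeo ∉ G.
(1) (exactly one): alpha ∈ G.
(4): bravo ∉ G.
Suppose tango ∈ G: no assignment then satisfies all the clues, so tango ∉ G.

G = {alpha, lima}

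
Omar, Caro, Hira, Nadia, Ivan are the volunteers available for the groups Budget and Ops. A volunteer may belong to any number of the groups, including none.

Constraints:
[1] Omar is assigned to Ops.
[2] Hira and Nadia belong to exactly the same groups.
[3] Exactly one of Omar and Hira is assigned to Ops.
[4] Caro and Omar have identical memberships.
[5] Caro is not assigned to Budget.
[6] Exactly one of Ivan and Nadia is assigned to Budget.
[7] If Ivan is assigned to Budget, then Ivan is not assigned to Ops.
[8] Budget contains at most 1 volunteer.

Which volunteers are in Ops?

From (1): Omar ∈ Ops.
From (5): Caro ∉ Budget.
(3) (exactly one): Hira ∉ Ops.
(4): Omar matches Caro: Omar ∉ Budget.
(4): Caro matches Omar: Caro ∈ Ops.
(2): Nadia matches Hira: Nadia ∉ Ops.
Suppose Ivan ∈ Ops: no assignment then satisfies all the clues, so Ivan ∉ Ops.

Ops = {Caro, Omar}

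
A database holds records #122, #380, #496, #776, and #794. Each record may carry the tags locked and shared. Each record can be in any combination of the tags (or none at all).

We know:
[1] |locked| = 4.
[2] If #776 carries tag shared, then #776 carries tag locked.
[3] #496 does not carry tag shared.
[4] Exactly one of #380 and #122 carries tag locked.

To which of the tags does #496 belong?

#496: locked

From (3): #496 ∉ shared.
Suppose #496 ∉ locked: no assignment then satisfies all the clues, so #496 ∈ locked.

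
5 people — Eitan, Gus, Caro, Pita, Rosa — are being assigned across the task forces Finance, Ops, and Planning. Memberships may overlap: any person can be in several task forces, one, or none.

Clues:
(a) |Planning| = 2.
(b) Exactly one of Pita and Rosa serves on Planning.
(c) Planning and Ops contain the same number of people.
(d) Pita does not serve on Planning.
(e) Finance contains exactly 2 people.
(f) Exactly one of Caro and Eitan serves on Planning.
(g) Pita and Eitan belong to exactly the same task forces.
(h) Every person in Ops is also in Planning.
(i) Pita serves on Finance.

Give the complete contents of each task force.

Finance = {Eitan, Pita}; Ops = {Caro, Rosa}; Planning = {Caro, Rosa}

From (d): Pita ∉ Planning.
From (i): Pita ∈ Finance.
(b) (exactly one): Rosa ∈ Planning.
(g): Eitan matches Pita: Eitan ∈ Finance.
(g): Eitan matches Pita: Eitan ∉ Planning.
(h) contrapositive: Eitan ∉ Ops.
(h) contrapositive: Pita ∉ Ops.
(e): Finance already has 2, so the rest are out.
(f) (exactly one): Caro ∈ Planning.
(a): Planning already has 2, so the rest are out.
(h) contrapositive: Gus ∉ Ops.
Suppose Caro ∉ Ops: no assignment then satisfies all the clues, so Caro ∈ Ops.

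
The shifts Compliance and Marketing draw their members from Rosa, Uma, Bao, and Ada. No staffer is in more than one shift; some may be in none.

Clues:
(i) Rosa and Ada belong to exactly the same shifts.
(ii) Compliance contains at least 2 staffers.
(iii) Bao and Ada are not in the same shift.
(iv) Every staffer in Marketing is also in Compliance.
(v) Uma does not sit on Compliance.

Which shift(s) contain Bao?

Bao: none

From (v): Uma ∉ Compliance.
(iv) contrapositive: Uma ∉ Marketing.
Suppose Bao ∈ Compliance: no assignment then satisfies all the clues, so Bao ∉ Compliance.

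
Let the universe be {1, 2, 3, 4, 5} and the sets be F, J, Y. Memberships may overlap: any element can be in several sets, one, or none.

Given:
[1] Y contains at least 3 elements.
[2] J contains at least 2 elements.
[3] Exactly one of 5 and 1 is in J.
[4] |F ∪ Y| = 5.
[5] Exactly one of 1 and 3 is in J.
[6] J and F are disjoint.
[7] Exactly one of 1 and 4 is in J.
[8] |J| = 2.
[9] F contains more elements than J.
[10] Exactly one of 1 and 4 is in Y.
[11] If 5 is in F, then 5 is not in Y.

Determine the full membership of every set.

F = {3, 4, 5}; J = {1, 2}; Y = {1, 2, 3}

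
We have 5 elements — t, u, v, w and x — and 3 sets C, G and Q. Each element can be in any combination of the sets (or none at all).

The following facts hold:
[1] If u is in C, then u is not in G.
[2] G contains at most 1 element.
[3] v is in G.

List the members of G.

From (3): v ∈ G.
(2): G already has 1, so the rest are out.

G = {v}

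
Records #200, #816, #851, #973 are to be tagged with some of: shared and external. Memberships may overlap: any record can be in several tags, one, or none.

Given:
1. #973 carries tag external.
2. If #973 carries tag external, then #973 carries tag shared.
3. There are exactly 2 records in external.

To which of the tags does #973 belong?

#973: external, shared

From (1): #973 ∈ external.
(2): #973 ∈ shared.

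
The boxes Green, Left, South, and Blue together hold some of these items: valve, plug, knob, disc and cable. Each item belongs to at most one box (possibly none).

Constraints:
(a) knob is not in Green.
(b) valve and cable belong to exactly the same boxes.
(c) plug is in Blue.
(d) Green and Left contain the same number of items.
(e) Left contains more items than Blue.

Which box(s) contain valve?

valve: Green

From (a): knob ∉ Green.
From (c): plug ∈ Blue.
Suppose valve ∉ Green: no assignment then satisfies all the clues, so valve ∈ Green.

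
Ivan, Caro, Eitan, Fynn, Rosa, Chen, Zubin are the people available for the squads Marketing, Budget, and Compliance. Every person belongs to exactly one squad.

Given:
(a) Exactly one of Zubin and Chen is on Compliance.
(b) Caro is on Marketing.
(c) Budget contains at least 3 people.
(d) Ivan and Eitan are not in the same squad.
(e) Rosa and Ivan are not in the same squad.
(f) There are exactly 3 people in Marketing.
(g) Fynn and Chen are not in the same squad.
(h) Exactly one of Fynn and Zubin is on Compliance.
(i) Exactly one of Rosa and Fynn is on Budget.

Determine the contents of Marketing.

Marketing = {Caro, Fynn, Ivan}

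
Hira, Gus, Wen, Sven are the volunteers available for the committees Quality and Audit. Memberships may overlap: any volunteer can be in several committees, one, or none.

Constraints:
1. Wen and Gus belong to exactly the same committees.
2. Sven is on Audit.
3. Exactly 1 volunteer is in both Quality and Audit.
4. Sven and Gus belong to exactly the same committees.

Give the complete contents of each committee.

Quality = {Hira}; Audit = {Gus, Hira, Sven, Wen}

From (2): Sven ∈ Audit.
(4): Gus matches Sven: Gus ∈ Audit.
(1): Wen matches Gus: Wen ∈ Audit.
Suppose Hira ∉ Quality: no assignment then satisfies all the clues, so Hira ∈ Quality.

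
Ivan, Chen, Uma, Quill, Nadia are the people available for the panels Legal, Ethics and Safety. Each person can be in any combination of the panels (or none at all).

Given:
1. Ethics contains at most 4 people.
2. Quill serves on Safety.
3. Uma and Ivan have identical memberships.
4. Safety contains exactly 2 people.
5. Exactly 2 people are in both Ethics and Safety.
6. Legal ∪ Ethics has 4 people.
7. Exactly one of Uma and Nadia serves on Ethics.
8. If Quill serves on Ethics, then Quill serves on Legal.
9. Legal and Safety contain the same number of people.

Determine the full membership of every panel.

Legal = {Chen, Quill}; Ethics = {Chen, Ivan, Quill, Uma}; Safety = {Chen, Quill}

From (2): Quill ∈ Safety.
Suppose Ivan ∈ Legal: no assignment then satisfies all the clues, so Ivan ∉ Legal.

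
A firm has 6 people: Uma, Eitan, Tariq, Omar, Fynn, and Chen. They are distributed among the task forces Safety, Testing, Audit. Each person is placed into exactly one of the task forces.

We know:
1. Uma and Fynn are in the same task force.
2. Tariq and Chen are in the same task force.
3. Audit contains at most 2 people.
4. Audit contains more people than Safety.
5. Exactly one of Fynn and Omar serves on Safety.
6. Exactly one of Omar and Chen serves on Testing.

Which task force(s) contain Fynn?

Fynn: Audit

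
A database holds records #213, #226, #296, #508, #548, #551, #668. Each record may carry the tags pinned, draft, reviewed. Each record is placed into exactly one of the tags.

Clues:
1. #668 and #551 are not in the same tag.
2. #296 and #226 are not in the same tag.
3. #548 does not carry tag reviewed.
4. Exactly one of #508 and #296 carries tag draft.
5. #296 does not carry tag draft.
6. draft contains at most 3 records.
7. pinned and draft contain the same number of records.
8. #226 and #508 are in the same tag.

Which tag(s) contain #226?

From (3): #548 ∉ reviewed.
From (5): #296 ∉ draft.
(4) (exactly one): #508 ∈ draft.
(8): #226 matches #508: #226 ∉ pinned.
(8): #226 matches #508: #226 ∈ draft.

#226: draft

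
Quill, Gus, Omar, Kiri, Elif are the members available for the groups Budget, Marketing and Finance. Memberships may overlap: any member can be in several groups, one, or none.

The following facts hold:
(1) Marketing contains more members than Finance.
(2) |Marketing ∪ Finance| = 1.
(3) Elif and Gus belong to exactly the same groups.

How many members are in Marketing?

1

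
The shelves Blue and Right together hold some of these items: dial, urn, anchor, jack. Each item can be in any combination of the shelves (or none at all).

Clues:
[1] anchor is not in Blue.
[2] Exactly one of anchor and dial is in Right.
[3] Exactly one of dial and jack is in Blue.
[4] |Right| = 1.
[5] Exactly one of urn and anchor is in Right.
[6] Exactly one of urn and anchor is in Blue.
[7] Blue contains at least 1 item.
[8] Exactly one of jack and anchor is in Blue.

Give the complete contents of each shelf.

Blue = {jack, urn}; Right = {anchor}

From (1): anchor ∉ Blue.
(6) (exactly one): urn ∈ Blue.
(8) (exactly one): jack ∈ Blue.
(3) (exactly one): dial ∉ Blue.
Suppose dial ∈ Right: no assignment then satisfies all the clues, so dial ∉ Right.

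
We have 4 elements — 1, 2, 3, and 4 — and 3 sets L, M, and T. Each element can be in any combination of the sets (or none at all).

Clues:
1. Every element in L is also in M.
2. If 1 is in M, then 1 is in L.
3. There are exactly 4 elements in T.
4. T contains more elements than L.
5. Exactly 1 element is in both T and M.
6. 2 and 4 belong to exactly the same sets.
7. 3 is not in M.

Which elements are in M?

M = {1}

From (7): 3 ∉ M.
(1) contrapositive: 3 ∉ L.
(3): only 4 candidates remain for T, so all are in.
Suppose 1 ∉ M: no assignment then satisfies all the clues, so 1 ∈ M.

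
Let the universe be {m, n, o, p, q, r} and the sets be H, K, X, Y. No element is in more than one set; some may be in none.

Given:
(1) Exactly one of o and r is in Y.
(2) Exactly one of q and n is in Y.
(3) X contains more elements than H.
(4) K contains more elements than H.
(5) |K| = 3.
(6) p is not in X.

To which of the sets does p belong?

p: K

From (6): p ∉ X.
Suppose p ∈ H: no assignment then satisfies all the clues, so p ∉ H.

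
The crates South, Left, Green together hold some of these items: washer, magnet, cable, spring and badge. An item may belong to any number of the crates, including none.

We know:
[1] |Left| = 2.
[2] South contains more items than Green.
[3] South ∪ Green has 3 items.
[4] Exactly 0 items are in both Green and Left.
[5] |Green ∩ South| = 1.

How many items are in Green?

1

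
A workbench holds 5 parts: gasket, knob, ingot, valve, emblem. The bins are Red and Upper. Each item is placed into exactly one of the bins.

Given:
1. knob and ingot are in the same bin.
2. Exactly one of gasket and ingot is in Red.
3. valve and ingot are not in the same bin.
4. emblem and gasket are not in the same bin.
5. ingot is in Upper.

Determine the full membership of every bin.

Red = {gasket, valve}; Upper = {emblem, ingot, knob}

From (5): ingot ∈ Upper.
(1): knob matches ingot: knob ∉ Red.
(1): knob matches ingot: knob ∈ Upper.
(2) (exactly one): gasket ∈ Red.
(3): valve ∉ Upper.
(4): emblem ∉ Red.
Only one bin left: valve ∈ Red.
Only one bin left: emblem ∈ Upper.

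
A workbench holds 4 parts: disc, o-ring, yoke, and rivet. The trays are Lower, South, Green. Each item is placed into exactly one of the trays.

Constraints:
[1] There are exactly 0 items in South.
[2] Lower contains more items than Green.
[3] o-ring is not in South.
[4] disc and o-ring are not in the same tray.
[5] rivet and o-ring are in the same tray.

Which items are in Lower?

Lower = {o-ring, rivet, yoke}

From (3): o-ring ∉ South.
(1): South already has 0, so the rest are out.
Suppose disc ∈ Lower: no assignment then satisfies all the clues, so disc ∉ Lower.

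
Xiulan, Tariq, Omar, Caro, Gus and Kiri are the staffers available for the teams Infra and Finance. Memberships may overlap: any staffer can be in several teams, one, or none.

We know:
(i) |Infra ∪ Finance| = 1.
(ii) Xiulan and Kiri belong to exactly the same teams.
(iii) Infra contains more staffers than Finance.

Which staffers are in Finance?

Finance = {}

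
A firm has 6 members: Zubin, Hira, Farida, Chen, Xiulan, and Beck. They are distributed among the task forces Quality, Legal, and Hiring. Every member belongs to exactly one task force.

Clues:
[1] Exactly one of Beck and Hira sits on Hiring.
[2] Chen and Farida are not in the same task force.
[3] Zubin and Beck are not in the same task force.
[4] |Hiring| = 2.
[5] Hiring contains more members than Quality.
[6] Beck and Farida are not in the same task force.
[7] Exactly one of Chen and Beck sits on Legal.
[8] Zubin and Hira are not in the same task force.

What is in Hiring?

Hiring = {Farida, Hira}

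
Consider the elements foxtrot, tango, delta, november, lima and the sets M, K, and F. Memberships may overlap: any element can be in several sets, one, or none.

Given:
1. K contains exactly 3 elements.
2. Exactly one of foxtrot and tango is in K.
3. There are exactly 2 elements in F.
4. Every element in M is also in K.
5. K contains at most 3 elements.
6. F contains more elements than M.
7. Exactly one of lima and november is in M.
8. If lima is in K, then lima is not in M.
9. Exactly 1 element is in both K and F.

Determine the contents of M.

M = {november}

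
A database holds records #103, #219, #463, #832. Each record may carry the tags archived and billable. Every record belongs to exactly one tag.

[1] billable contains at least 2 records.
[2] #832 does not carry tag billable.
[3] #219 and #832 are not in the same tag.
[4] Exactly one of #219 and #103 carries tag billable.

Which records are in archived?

From (2): #832 ∉ billable.
Only one tag left: #832 ∈ archived.
(3): #219 ∉ archived.
Only one tag left: #219 ∈ billable.
(4) (exactly one): #103 ∉ billable.
Only one tag left: #103 ∈ archived.
(1): only 2 candidates remain for billable, so all are in.

archived = {#103, #832}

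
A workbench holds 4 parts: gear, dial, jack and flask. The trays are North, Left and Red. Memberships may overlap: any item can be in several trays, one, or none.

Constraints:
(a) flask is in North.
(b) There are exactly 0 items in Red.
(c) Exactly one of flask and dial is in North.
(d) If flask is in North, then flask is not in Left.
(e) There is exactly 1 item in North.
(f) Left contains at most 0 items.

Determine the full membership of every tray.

From (a): flask ∈ North.
(b): Red already has 0, so the rest are out.
(c) (exactly one): dial ∉ North.
(d): flask ∉ Left.
(e): North already has 1, so the rest are out.
(f): Left already has 0, so the rest are out.

North = {flask}; Left = {}; Red = {}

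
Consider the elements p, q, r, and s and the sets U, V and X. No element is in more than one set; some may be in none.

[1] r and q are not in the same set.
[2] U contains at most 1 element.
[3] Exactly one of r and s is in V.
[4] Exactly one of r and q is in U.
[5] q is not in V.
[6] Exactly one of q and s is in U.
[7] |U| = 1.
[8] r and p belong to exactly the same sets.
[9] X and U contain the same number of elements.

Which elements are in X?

X = {s}

From (5): q ∉ V.
Suppose p ∈ X: no assignment then satisfies all the clues, so p ∉ X.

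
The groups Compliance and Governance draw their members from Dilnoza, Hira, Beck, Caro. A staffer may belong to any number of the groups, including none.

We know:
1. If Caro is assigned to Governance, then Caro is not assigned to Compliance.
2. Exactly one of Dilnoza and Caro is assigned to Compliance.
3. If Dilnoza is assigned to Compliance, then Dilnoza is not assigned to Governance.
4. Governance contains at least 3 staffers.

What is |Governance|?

3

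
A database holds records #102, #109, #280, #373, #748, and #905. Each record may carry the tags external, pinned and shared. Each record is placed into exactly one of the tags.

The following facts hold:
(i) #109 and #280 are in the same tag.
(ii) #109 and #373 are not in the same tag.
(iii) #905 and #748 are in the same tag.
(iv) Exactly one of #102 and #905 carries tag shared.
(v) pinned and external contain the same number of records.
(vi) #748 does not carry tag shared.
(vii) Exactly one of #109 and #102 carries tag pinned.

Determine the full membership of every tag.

external = {#748, #905}; pinned = {#109, #280}; shared = {#102, #373}

From (vi): #748 ∉ shared.
(iii): #905 matches #748: #905 ∉ shared.
(iv) (exactly one): #102 ∈ shared.
(vii) (exactly one): #109 ∈ pinned.
(i): #280 matches #109: #280 ∉ external.
(i): #280 matches #109: #280 ∈ pinned.
(ii): #373 ∉ pinned.
Suppose #373 ∈ external: no assignment then satisfies all the clues, so #373 ∉ external.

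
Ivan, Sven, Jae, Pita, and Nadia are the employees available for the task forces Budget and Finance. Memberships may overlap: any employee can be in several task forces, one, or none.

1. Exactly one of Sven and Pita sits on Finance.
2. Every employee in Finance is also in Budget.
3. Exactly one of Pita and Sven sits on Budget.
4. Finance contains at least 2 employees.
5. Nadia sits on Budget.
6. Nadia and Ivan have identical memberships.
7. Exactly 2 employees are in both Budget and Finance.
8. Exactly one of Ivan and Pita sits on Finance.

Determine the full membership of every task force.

Budget = {Ivan, Jae, Nadia, Pita}; Finance = {Jae, Pita}

From (5): Nadia ∈ Budget.
(6): Ivan matches Nadia: Ivan ∈ Budget.
Suppose Ivan ∈ Finance: no assignment then satisfies all the clues, so Ivan ∉ Finance.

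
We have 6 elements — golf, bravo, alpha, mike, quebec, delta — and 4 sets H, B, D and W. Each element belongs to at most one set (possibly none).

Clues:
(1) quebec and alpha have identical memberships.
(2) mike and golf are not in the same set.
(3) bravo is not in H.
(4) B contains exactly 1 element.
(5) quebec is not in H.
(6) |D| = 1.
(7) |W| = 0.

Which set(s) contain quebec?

quebec: none

From (3): bravo ∉ H.
From (5): quebec ∉ H.
(1): alpha matches quebec: alpha ∉ H.
(7): W already has 0, so the rest are out.
Suppose quebec ∈ B: no assignment then satisfies all the clues, so quebec ∉ B.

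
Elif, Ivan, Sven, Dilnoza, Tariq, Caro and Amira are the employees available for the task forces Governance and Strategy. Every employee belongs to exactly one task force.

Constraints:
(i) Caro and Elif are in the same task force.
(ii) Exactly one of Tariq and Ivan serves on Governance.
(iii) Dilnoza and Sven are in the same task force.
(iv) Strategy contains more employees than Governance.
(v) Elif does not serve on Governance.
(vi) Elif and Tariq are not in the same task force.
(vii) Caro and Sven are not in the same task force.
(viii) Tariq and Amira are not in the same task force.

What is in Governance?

Governance = {Dilnoza, Sven, Tariq}

From (v): Elif ∉ Governance.
(i): Caro matches Elif: Caro ∉ Governance.
Only one task force left: Elif ∈ Strategy.
Only one task force left: Caro ∈ Strategy.
(vi): Tariq ∉ Strategy.
(vii): Sven ∉ Strategy.
Only one task force left: Sven ∈ Governance.
Only one task force left: Tariq ∈ Governance.
(ii) (exactly one): Ivan ∉ Governance.
(iii): Dilnoza matches Sven: Dilnoza ∈ Governance.
(viii): Amira ∉ Governance.
Only one task force left: Amira ∈ Strategy.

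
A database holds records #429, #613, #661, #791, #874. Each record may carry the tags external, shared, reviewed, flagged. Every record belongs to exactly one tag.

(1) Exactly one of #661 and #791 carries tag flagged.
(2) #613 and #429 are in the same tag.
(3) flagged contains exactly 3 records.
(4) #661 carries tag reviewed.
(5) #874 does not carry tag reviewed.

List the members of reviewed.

reviewed = {#661}

From (4): #661 ∈ reviewed.
From (5): #874 ∉ reviewed.
(1) (exactly one): #791 ∈ flagged.
Suppose #429 ∈ reviewed: no assignment then satisfies all the clues, so #429 ∉ reviewed.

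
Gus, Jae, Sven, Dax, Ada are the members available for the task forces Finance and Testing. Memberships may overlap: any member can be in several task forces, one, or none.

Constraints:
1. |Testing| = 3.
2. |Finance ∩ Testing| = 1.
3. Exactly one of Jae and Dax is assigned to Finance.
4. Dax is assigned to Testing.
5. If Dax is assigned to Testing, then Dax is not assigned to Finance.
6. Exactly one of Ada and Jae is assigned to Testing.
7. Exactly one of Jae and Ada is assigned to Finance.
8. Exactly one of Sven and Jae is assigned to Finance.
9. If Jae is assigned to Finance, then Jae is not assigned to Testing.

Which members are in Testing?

Testing = {Ada, Dax, Gus}

From (4): Dax ∈ Testing.
(5): Dax ∉ Finance.
(3) (exactly one): Jae ∈ Finance.
(7) (exactly one): Ada ∉ Finance.
(8) (exactly one): Sven ∉ Finance.
(9): Jae ∉ Testing.
(6) (exactly one): Ada ∈ Testing.
Suppose Gus ∉ Testing: no assignment then satisfies all the clues, so Gus ∈ Testing.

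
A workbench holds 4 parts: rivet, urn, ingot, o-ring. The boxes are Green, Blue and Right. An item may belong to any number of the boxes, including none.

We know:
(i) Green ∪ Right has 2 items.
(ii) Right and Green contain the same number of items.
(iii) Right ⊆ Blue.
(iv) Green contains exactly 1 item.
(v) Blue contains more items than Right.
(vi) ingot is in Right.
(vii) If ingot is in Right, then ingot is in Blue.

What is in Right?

Right = {ingot}

From (vi): ingot ∈ Right.
(iii) with ingot ∈ Right: ingot ∈ Blue.
Suppose rivet ∈ Right: no assignment then satisfies all the clues, so rivet ∉ Right.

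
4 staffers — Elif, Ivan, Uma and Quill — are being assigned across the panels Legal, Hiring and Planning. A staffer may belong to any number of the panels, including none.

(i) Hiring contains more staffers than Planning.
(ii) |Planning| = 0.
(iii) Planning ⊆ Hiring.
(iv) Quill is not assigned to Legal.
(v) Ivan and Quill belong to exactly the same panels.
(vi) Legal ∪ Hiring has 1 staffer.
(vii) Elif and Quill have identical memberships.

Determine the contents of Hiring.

Hiring = {Uma}

From (iv): Quill ∉ Legal.
(ii): Planning already has 0, so the rest are out.
(v): Ivan matches Quill: Ivan ∉ Legal.
(vii): Elif matches Quill: Elif ∉ Legal.
Suppose Elif ∈ Hiring: no assignment then satisfies all the clues, so Elif ∉ Hiring.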